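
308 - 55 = 253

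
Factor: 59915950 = 2^1* 5^2 *37^1  *  139^1*233^1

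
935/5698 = 85/518  =  0.16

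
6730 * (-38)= - 255740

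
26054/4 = 6513 + 1/2 = 6513.50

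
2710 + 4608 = 7318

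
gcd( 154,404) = 2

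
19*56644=1076236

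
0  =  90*0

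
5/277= 5/277 = 0.02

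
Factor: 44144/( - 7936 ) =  -2^(-4 )*89^1 = -89/16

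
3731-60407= - 56676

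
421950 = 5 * 84390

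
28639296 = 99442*288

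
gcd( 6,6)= 6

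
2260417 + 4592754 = 6853171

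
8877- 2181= 6696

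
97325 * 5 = 486625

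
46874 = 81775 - 34901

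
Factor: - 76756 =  - 2^2*  31^1*619^1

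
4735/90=947/18 = 52.61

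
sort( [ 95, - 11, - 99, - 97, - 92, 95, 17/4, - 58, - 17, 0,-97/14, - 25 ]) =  [ - 99,- 97 ,  -  92,-58, - 25, - 17, - 11, -97/14, 0,17/4, 95, 95]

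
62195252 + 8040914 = 70236166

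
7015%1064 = 631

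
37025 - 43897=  - 6872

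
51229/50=1024 + 29/50 = 1024.58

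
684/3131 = 684/3131 = 0.22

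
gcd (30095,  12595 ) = 5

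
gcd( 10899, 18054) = 9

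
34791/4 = 34791/4 = 8697.75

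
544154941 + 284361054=828515995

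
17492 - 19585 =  -2093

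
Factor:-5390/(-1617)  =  2^1*3^(  -  1 )*5^1 = 10/3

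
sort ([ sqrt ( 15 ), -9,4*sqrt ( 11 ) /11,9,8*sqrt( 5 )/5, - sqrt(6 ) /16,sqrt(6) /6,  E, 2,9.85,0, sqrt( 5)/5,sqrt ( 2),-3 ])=[  -  9,-3, - sqrt ( 6 ) /16,0,sqrt ( 6) /6,sqrt (5 ) /5,4*sqrt( 11 )/11,sqrt( 2),2,E , 8*sqrt(5 )/5, sqrt( 15),9,  9.85 ] 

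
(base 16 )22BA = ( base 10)8890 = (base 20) 124A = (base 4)2022322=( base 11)6752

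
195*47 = 9165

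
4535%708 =287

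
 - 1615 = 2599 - 4214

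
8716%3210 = 2296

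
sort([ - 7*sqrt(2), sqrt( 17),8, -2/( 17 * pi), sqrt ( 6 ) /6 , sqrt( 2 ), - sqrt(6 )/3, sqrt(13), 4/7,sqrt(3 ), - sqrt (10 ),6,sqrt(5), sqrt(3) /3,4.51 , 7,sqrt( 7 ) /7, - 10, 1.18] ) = [ - 10, - 7*sqrt(2), - sqrt(10), - sqrt(6) /3,- 2/(17*pi),sqrt(7) /7,sqrt( 6)/6,  4/7, sqrt(3 )/3,1.18,sqrt( 2 ),  sqrt( 3),sqrt( 5), sqrt(13 ),sqrt(17 ), 4.51,6,7,8] 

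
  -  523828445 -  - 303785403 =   -  220043042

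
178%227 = 178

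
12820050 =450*28489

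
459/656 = 459/656 = 0.70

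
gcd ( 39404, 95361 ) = 1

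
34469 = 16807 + 17662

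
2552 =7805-5253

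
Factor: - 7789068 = - 2^2*3^3*7^1*10303^1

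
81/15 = 27/5 = 5.40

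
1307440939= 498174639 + 809266300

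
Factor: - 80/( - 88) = 2^1*5^1 * 11^( - 1)= 10/11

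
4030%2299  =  1731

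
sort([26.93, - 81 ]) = [ - 81,26.93 ]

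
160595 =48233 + 112362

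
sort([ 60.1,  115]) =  [ 60.1 , 115]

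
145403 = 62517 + 82886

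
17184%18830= 17184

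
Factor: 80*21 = 2^4 * 3^1*5^1*7^1  =  1680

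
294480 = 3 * 98160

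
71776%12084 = 11356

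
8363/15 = 8363/15 = 557.53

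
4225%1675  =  875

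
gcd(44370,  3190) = 290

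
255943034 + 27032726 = 282975760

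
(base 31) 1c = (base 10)43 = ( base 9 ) 47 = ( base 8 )53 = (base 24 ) 1J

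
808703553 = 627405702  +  181297851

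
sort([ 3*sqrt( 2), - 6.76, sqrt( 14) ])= [  -  6.76, sqrt(14), 3*sqrt(2) ]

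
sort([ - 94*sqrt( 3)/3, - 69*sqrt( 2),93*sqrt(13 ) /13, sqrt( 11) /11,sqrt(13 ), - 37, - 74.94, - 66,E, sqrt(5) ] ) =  [ - 69*sqrt( 2) ,  -  74.94, - 66 , - 94*sqrt( 3 )/3, - 37,sqrt ( 11)/11,sqrt(5 ) , E,sqrt (13),93*sqrt( 13 )/13 ]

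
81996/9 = 27332/3= 9110.67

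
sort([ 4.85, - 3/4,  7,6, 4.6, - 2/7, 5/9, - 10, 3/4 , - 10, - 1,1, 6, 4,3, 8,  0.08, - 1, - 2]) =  [ - 10, - 10 , - 2,  -  1, - 1, - 3/4, - 2/7, 0.08, 5/9, 3/4,1 , 3, 4,4.6,4.85,6 , 6, 7,8]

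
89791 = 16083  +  73708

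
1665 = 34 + 1631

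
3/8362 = 3/8362 = 0.00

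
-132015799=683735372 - 815751171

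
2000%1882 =118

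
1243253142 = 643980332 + 599272810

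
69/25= 69/25 = 2.76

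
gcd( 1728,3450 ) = 6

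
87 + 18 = 105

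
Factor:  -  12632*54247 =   -  685248104 =- 2^3*17^1* 1579^1*3191^1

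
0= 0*514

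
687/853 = 687/853 = 0.81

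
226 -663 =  - 437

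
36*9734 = 350424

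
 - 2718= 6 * ( - 453) 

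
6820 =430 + 6390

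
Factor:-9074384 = -2^4*11^1*47^1*1097^1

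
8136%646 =384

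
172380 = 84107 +88273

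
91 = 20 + 71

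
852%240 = 132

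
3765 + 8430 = 12195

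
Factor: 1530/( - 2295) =-2^1*3^( - 1 ) = - 2/3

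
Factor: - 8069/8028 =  - 2^(  -  2)*3^ (- 2 )*223^(  -  1)*8069^1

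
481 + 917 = 1398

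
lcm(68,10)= 340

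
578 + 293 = 871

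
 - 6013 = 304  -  6317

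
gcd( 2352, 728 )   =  56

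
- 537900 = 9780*(-55 ) 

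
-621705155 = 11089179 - 632794334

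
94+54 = 148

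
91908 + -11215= 80693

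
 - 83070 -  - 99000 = 15930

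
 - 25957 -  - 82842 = 56885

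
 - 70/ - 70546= 5/5039 =0.00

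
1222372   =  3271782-2049410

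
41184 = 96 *429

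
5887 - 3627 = 2260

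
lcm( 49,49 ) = 49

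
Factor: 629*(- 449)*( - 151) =42645571 = 17^1*37^1*151^1 *449^1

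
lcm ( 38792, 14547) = 116376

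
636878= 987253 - 350375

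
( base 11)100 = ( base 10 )121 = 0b1111001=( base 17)72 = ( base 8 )171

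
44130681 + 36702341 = 80833022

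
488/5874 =244/2937 = 0.08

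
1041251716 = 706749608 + 334502108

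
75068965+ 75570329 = 150639294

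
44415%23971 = 20444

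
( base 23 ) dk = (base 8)477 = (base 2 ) 100111111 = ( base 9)384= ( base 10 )319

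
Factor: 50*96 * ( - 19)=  - 91200 = - 2^6 * 3^1*5^2 * 19^1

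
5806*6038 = 35056628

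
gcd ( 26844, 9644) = 4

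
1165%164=17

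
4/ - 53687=- 1 + 53683/53687 =- 0.00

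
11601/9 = 1289 = 1289.00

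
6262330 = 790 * 7927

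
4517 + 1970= 6487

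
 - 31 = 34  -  65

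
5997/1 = 5997 = 5997.00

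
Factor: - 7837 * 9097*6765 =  - 3^1*5^1 * 11^2*17^1 * 41^1 * 461^1 * 827^1 = -482298423585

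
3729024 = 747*4992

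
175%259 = 175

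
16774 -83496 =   -  66722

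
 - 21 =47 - 68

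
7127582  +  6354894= 13482476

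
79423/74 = 79423/74 = 1073.28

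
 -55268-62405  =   - 117673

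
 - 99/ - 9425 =99/9425 = 0.01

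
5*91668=458340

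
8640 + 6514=15154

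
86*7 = 602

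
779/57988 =41/3052 = 0.01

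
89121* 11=980331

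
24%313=24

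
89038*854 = 76038452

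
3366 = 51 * 66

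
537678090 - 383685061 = 153993029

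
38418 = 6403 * 6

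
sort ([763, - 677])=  [-677, 763]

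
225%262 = 225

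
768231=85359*9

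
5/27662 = 5/27662 = 0.00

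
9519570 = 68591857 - 59072287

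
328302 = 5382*61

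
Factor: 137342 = 2^1 * 43^1 * 1597^1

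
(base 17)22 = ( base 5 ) 121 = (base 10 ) 36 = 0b100100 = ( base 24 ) 1C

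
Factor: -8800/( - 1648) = 550/103 = 2^1*5^2*11^1*103^(-1 )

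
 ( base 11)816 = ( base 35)S5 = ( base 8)1731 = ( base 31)10o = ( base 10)985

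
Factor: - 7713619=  - 277^1 * 27847^1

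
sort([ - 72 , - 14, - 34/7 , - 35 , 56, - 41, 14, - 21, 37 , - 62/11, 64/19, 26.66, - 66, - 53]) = [ - 72, - 66, -53, - 41, - 35, - 21, -14, - 62/11, - 34/7, 64/19,14, 26.66,  37,56 ] 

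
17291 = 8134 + 9157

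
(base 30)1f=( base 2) 101101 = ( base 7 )63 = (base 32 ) 1D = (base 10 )45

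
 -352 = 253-605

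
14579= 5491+9088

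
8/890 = 4/445 = 0.01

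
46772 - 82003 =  - 35231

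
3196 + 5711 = 8907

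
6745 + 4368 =11113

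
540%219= 102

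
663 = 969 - 306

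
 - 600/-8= 75 + 0/1 = 75.00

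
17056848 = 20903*816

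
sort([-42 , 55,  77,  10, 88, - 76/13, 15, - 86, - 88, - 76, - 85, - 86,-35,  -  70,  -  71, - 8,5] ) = [ - 88, - 86, - 86, - 85, - 76, - 71,-70,-42 , - 35, - 8 , - 76/13,5,10,15, 55,77  ,  88] 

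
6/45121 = 6/45121=   0.00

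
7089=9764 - 2675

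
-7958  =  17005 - 24963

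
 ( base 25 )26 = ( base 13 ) 44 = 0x38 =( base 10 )56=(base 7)110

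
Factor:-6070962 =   -  2^1*3^1*1011827^1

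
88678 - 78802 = 9876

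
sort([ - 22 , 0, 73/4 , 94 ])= [ - 22, 0,  73/4,94]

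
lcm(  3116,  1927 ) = 146452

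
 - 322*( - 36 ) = 11592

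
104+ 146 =250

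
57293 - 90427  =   - 33134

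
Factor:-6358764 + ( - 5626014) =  - 11984778 = -  2^1*3^2*13^1*51217^1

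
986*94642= 93317012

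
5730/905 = 6+60/181 = 6.33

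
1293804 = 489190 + 804614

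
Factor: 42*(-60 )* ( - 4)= 2^5 * 3^2*5^1*7^1  =  10080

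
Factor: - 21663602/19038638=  - 10831801/9519319 = - 191^1*56711^1* 9519319^( - 1) 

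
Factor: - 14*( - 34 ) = 2^2*7^1*17^1 = 476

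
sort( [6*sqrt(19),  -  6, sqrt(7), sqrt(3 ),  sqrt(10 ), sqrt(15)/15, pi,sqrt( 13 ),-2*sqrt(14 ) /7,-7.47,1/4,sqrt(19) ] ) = [  -  7.47, - 6, -2*sqrt(14 ) /7,1/4,sqrt( 15)/15, sqrt ( 3 ),sqrt(7),pi, sqrt( 10 ), sqrt(13 ),  sqrt( 19), 6*sqrt ( 19 )]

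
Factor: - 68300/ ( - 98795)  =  13660/19759 = 2^2* 5^1*683^1*19759^( - 1)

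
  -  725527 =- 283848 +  - 441679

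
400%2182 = 400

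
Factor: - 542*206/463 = - 2^2*103^1  *271^1*463^( - 1) = - 111652/463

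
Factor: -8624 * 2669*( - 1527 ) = 35147655312 = 2^4*3^1*7^2 * 11^1 * 17^1 * 157^1*509^1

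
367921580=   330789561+37132019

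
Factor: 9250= 2^1 * 5^3*37^1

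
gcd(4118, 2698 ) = 142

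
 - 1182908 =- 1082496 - 100412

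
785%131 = 130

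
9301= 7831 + 1470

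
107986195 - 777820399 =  - 669834204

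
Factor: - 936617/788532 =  - 2^(  -  2 )*3^(- 1 )*11^1*23^(  -  1 )*2857^( - 1 )*85147^1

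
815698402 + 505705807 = 1321404209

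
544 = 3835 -3291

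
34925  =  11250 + 23675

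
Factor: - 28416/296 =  - 96 = -  2^5*3^1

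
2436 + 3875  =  6311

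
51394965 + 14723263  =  66118228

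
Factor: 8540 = 2^2*5^1 * 7^1*61^1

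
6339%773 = 155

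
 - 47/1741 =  - 1 + 1694/1741= -0.03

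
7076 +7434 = 14510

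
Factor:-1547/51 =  - 3^(-1 )*7^1*13^1 = - 91/3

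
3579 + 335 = 3914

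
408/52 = 7 + 11/13 = 7.85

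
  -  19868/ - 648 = 30  +  107/162 = 30.66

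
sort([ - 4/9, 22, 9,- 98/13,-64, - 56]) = [-64, - 56, - 98/13, - 4/9,9, 22 ]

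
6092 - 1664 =4428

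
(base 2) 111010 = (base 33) 1P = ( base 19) 31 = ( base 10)58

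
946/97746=43/4443 = 0.01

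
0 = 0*8553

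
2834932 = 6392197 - 3557265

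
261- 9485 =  - 9224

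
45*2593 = 116685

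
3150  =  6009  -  2859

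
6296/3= 2098 + 2/3= 2098.67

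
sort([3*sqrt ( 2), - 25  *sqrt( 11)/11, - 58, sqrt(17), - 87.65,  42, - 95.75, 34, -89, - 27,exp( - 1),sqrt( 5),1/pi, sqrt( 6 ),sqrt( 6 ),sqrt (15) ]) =[-95.75, - 89, - 87.65, - 58, - 27, - 25*sqrt( 11 )/11 , 1/pi,exp( - 1),sqrt( 5 ), sqrt( 6),sqrt ( 6), sqrt( 15),sqrt(17),  3*sqrt ( 2),34,42]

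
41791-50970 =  - 9179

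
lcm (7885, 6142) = 583490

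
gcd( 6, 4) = 2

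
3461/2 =3461/2 =1730.50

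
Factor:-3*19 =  - 3^1*19^1 = - 57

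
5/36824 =5/36824 = 0.00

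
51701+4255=55956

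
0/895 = 0 = 0.00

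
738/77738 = 369/38869 = 0.01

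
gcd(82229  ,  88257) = 1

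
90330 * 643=58082190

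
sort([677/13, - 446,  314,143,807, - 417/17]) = [ - 446, - 417/17,677/13, 143, 314, 807]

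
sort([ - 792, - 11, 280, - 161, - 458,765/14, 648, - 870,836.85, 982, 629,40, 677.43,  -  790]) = [ - 870, - 792, - 790,  -  458, - 161, - 11,  40,765/14, 280 , 629 , 648,677.43,836.85, 982]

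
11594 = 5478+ 6116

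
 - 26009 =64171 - 90180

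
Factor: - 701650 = -2^1*5^2*14033^1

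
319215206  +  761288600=1080503806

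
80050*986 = 78929300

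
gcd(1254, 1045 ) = 209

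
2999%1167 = 665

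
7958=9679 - 1721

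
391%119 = 34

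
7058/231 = 7058/231 = 30.55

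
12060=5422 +6638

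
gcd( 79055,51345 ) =815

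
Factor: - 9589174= - 2^1*7^1*67^1*10223^1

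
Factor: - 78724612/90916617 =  - 2^2*3^(  -  1 )*11^( - 3 )*22769^( - 1)*19681153^1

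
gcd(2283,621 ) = 3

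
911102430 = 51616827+859485603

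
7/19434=7/19434 = 0.00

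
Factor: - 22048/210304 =  -  2^ ( - 2)*13^1*31^(-1) = - 13/124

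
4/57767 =4/57767 = 0.00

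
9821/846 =9821/846= 11.61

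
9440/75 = 1888/15 = 125.87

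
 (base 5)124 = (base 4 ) 213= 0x27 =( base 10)39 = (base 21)1I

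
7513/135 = 7513/135=55.65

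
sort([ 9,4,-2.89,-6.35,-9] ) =[ - 9, - 6.35,- 2.89,4,9 ] 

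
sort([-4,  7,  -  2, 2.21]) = [ - 4 , - 2,2.21, 7]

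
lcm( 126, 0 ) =0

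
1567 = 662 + 905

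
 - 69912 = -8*8739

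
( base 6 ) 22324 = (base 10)3148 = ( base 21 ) 72j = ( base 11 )2402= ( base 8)6114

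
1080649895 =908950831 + 171699064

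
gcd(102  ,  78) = 6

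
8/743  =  8/743 = 0.01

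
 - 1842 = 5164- 7006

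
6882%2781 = 1320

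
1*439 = 439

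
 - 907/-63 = 14+ 25/63= 14.40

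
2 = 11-9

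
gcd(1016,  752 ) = 8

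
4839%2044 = 751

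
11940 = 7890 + 4050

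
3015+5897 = 8912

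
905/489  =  905/489 =1.85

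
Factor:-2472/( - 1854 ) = 4/3 = 2^2*3^( - 1 )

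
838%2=0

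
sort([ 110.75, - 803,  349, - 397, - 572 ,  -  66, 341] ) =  [-803, - 572, - 397, - 66 , 110.75, 341, 349 ] 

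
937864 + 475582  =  1413446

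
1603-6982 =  - 5379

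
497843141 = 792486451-294643310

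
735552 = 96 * 7662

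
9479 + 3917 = 13396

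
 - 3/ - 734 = 3/734 = 0.00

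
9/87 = 3/29= 0.10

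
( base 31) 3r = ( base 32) 3o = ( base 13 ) 93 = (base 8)170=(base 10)120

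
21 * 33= 693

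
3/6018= 1/2006  =  0.00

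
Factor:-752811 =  - 3^1 * 17^1*29^1 * 509^1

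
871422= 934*933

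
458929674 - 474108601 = -15178927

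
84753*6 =508518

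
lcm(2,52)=52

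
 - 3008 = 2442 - 5450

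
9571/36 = 9571/36 = 265.86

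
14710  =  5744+8966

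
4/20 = 1/5 = 0.20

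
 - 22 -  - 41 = 19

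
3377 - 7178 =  - 3801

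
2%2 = 0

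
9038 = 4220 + 4818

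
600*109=65400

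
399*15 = 5985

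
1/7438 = 1/7438 = 0.00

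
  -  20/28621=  - 1+28601/28621 = - 0.00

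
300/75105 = 20/5007 = 0.00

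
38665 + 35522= 74187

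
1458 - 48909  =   -47451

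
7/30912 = 1/4416 = 0.00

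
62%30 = 2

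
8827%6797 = 2030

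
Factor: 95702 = 2^1*109^1*439^1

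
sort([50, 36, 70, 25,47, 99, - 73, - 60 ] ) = [-73, - 60, 25 , 36,47,50,70, 99] 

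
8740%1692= 280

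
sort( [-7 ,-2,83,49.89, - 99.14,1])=[ - 99.14, - 7, - 2, 1,49.89,83] 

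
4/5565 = 4/5565= 0.00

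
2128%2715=2128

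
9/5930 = 9/5930 = 0.00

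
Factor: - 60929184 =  - 2^5 * 3^1*634679^1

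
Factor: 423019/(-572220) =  - 2^(-2) * 3^( - 2)*5^( - 1) * 11^(  -  1 )*17^(  -  2 )*423019^1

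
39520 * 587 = 23198240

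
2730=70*39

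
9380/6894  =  4690/3447= 1.36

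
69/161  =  3/7 = 0.43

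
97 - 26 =71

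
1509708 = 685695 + 824013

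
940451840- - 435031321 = 1375483161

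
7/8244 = 7/8244 =0.00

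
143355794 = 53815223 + 89540571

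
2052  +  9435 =11487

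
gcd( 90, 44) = 2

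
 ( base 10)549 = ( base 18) 1C9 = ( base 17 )1f5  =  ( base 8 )1045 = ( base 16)225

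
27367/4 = 27367/4 = 6841.75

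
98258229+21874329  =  120132558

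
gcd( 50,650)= 50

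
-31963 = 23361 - 55324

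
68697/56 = 68697/56 = 1226.73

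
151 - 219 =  - 68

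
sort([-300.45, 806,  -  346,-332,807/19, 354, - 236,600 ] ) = [-346, - 332, - 300.45, - 236,807/19, 354,600,806 ]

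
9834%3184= 282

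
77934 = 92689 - 14755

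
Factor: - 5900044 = -2^2*31^1 * 47581^1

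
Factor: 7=7^1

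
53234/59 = 902 + 16/59= 902.27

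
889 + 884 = 1773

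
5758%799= 165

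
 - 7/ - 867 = 7/867  =  0.01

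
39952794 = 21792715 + 18160079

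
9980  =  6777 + 3203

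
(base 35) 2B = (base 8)121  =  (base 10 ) 81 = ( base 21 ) 3I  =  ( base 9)100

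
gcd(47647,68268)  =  1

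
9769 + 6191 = 15960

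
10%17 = 10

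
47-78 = -31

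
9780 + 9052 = 18832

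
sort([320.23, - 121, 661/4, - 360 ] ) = [ - 360 , - 121 , 661/4, 320.23]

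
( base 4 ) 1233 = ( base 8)157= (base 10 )111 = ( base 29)3O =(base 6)303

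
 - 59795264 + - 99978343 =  - 159773607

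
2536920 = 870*2916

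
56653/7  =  8093 + 2/7 = 8093.29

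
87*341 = 29667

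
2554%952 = 650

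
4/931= 4/931 = 0.00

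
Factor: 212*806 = 170872  =  2^3*13^1*31^1*53^1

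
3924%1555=814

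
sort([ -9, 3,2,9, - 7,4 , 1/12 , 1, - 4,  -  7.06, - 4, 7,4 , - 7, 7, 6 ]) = [  -  9, - 7.06,-7,-7,-4, - 4,1/12,1,2,  3, 4,4, 6, 7, 7, 9 ] 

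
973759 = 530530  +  443229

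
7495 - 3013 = 4482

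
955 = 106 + 849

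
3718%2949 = 769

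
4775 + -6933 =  - 2158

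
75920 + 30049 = 105969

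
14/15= 14/15= 0.93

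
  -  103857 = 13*( - 7989 ) 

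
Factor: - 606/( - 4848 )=2^( - 3 ) =1/8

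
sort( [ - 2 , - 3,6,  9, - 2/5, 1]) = [ -3, - 2, - 2/5, 1 , 6,9]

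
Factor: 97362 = 2^1*3^4*601^1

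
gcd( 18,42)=6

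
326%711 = 326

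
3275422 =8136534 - 4861112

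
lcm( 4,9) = 36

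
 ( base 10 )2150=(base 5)32100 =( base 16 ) 866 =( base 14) ad8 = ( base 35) 1qf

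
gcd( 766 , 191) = 1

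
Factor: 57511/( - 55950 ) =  - 2^(  -  1 ) * 3^( - 1 )*5^( - 2 )*17^2*199^1 * 373^( -1 )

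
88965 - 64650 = 24315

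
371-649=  - 278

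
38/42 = 19/21  =  0.90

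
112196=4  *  28049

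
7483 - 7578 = - 95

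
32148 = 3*10716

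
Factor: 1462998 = 2^1*3^1*109^1*2237^1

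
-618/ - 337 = 1 + 281/337 = 1.83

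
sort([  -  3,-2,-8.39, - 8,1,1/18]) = [ -8.39,  -  8, - 3, - 2,1/18,1]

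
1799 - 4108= -2309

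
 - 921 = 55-976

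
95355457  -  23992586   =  71362871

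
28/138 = 14/69 = 0.20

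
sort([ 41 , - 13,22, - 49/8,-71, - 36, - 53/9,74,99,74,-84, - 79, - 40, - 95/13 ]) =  [ - 84, - 79,- 71, - 40, - 36, - 13, - 95/13,- 49/8,-53/9,22 , 41,74,74,  99]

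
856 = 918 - 62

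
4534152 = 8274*548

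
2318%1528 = 790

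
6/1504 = 3/752 = 0.00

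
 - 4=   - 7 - -3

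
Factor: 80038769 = 80038769^1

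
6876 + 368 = 7244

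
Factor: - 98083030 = -2^1*5^1*17^1*271^1*2129^1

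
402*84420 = 33936840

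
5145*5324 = 27391980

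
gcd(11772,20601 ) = 2943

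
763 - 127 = 636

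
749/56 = 107/8 = 13.38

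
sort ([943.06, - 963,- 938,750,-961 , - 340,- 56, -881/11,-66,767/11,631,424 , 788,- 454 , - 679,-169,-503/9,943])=[ -963, - 961, - 938,-679, - 454, - 340, - 169,- 881/11,-66, - 56 , - 503/9,767/11,424,631, 750,788,943,943.06 ] 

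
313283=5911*53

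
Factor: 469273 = 7^2*61^1 * 157^1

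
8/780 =2/195= 0.01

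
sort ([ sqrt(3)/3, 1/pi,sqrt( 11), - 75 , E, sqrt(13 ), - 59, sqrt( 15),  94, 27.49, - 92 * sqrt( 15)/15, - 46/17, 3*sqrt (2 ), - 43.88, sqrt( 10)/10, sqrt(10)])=[ - 75, - 59, - 43.88, -92 * sqrt( 15 )/15,-46/17 , sqrt( 10)/10,1/pi,sqrt( 3)/3, E, sqrt ( 10 ), sqrt( 11 ),  sqrt (13),sqrt( 15), 3 * sqrt( 2), 27.49,94]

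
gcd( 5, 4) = 1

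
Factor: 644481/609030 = 709/670= 2^( - 1) * 5^( - 1)*67^(-1 )*709^1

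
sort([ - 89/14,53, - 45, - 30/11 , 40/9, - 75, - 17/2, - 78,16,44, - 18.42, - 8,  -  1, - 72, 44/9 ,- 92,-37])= [ - 92, - 78, - 75, - 72,-45,-37, - 18.42,  -  17/2, - 8,-89/14, - 30/11, - 1 , 40/9,44/9,16, 44, 53 ]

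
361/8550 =19/450 = 0.04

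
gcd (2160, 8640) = 2160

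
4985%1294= 1103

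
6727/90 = 74  +  67/90 = 74.74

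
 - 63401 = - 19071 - 44330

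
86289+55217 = 141506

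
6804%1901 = 1101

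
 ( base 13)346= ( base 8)1065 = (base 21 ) 15j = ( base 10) 565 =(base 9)687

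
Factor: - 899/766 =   -  2^( - 1)*29^1*31^1*383^( - 1 )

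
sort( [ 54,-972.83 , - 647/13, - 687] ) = [- 972.83,-687, - 647/13, 54]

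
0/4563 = 0 = 0.00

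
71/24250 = 71/24250 = 0.00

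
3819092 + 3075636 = 6894728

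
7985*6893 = 55040605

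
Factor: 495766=2^1*487^1*509^1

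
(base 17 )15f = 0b110000101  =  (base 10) 389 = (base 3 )112102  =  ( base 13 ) 23C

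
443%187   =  69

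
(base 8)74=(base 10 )60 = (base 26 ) 28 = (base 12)50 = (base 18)36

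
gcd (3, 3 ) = 3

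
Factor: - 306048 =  - 2^7 *3^1*797^1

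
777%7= 0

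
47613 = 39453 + 8160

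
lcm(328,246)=984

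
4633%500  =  133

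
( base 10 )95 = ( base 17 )5a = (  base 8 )137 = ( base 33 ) 2T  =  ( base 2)1011111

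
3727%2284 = 1443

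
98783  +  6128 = 104911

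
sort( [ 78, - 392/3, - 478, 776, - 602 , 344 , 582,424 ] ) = [-602 , - 478, - 392/3, 78, 344, 424,582, 776]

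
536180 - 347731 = 188449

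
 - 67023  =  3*(  -  22341 ) 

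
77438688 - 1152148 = 76286540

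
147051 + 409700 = 556751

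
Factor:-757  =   - 757^1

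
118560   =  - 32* ( - 3705)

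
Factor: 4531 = 23^1*197^1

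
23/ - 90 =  - 1 + 67/90=- 0.26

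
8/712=1/89  =  0.01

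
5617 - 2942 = 2675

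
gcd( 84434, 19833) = 1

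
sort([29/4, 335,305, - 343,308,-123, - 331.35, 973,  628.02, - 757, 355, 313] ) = [  -  757,- 343, -331.35,- 123, 29/4,305, 308, 313, 335,355,628.02, 973]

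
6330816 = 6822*928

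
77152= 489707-412555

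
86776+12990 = 99766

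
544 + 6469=7013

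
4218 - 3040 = 1178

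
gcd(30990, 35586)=6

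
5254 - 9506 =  - 4252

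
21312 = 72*296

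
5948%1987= 1974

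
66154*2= 132308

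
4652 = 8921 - 4269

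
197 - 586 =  - 389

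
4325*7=30275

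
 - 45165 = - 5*9033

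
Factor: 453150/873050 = 3^2*53^1*919^(-1 ) = 477/919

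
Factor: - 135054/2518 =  - 67527/1259 = - 3^3*41^1 * 61^1*1259^( - 1)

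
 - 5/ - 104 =5/104 = 0.05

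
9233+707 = 9940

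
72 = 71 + 1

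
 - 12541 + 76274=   63733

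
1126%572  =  554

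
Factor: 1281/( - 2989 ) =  - 3/7 = -  3^1 * 7^(  -  1 )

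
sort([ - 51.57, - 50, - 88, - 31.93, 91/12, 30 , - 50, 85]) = [ - 88,-51.57, - 50, - 50, - 31.93, 91/12, 30, 85 ] 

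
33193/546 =33193/546 =60.79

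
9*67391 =606519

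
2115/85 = 24+15/17 = 24.88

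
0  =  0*927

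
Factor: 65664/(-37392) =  - 72/41 =- 2^3*3^2*41^ (-1 ) 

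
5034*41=206394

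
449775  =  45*9995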